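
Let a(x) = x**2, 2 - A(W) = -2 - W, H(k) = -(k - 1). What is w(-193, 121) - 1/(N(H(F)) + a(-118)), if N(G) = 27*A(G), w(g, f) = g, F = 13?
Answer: -2645645/13708 ≈ -193.00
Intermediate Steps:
H(k) = 1 - k (H(k) = -(-1 + k) = 1 - k)
A(W) = 4 + W (A(W) = 2 - (-2 - W) = 2 + (2 + W) = 4 + W)
N(G) = 108 + 27*G (N(G) = 27*(4 + G) = 108 + 27*G)
w(-193, 121) - 1/(N(H(F)) + a(-118)) = -193 - 1/((108 + 27*(1 - 1*13)) + (-118)**2) = -193 - 1/((108 + 27*(1 - 13)) + 13924) = -193 - 1/((108 + 27*(-12)) + 13924) = -193 - 1/((108 - 324) + 13924) = -193 - 1/(-216 + 13924) = -193 - 1/13708 = -2645645/13708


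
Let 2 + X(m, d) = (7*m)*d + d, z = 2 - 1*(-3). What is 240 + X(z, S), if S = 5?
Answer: 418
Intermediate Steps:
z = 5 (z = 2 + 3 = 5)
X(m, d) = -2 + d + 7*d*m (X(m, d) = -2 + ((7*m)*d + d) = -2 + (7*d*m + d) = -2 + (d + 7*d*m) = -2 + d + 7*d*m)
240 + X(z, S) = 240 + (-2 + 5 + 7*5*5) = 240 + (-2 + 5 + 175) = 240 + 178 = 418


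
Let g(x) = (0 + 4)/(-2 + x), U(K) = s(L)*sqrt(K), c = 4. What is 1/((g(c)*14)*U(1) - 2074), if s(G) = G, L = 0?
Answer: -1/2074 ≈ -0.00048216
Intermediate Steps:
U(K) = 0 (U(K) = 0*sqrt(K) = 0)
g(x) = 4/(-2 + x)
1/((g(c)*14)*U(1) - 2074) = 1/(((4/(-2 + 4))*14)*0 - 2074) = 1/(((4/2)*14)*0 - 2074) = 1/(((4*(1/2))*14)*0 - 2074) = 1/((2*14)*0 - 2074) = 1/(28*0 - 2074) = 1/(0 - 2074) = 1/(-2074) = -1/2074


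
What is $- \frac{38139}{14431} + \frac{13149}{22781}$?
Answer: $- \frac{679091340}{328752611} \approx -2.0657$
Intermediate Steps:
$- \frac{38139}{14431} + \frac{13149}{22781} = - \frac{679091340}{328752611}$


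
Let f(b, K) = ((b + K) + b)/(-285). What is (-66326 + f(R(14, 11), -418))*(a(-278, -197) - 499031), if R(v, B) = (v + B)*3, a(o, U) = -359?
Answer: 1887958077676/57 ≈ 3.3122e+10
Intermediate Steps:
R(v, B) = 3*B + 3*v (R(v, B) = (B + v)*3 = 3*B + 3*v)
f(b, K) = -2*b/285 - K/285 (f(b, K) = ((K + b) + b)*(-1/285) = (K + 2*b)*(-1/285) = -2*b/285 - K/285)
(-66326 + f(R(14, 11), -418))*(a(-278, -197) - 499031) = (-66326 + (-2*(3*11 + 3*14)/285 - 1/285*(-418)))*(-359 - 499031) = (-66326 + (-2*(33 + 42)/285 + 22/15))*(-499390) = (-66326 + (-2/285*75 + 22/15))*(-499390) = (-66326 + (-10/19 + 22/15))*(-499390) = (-66326 + 268/285)*(-499390) = -18902642/285*(-499390) = 1887958077676/57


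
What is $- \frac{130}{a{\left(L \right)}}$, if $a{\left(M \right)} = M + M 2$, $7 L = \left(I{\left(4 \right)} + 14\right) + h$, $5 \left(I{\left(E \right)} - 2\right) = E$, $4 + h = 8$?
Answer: $- \frac{175}{12} \approx -14.583$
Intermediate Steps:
$h = 4$ ($h = -4 + 8 = 4$)
$I{\left(E \right)} = 2 + \frac{E}{5}$
$L = \frac{104}{35}$ ($L = \frac{\left(\left(2 + \frac{1}{5} \cdot 4\right) + 14\right) + 4}{7} = \frac{\left(\left(2 + \frac{4}{5}\right) + 14\right) + 4}{7} = \frac{\left(\frac{14}{5} + 14\right) + 4}{7} = \frac{\frac{84}{5} + 4}{7} = \frac{1}{7} \cdot \frac{104}{5} = \frac{104}{35} \approx 2.9714$)
$a{\left(M \right)} = 3 M$ ($a{\left(M \right)} = M + 2 M = 3 M$)
$- \frac{130}{a{\left(L \right)}} = - \frac{130}{3 \cdot \frac{104}{35}} = - \frac{130}{\frac{312}{35}} = \left(-130\right) \frac{35}{312} = - \frac{175}{12}$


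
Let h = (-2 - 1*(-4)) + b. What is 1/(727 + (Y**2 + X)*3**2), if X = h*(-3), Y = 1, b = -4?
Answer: 1/790 ≈ 0.0012658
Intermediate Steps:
h = -2 (h = (-2 - 1*(-4)) - 4 = (-2 + 4) - 4 = 2 - 4 = -2)
X = 6 (X = -2*(-3) = 6)
1/(727 + (Y**2 + X)*3**2) = 1/(727 + (1**2 + 6)*3**2) = 1/(727 + (1 + 6)*9) = 1/(727 + 7*9) = 1/(727 + 63) = 1/790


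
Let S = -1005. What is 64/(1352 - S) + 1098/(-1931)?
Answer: -2464402/4551367 ≈ -0.54146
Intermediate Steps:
64/(1352 - S) + 1098/(-1931) = 64/(1352 - 1*(-1005)) + 1098/(-1931) = 64/(1352 + 1005) + 1098*(-1/1931) = 64/2357 - 1098/1931 = -2464402/4551367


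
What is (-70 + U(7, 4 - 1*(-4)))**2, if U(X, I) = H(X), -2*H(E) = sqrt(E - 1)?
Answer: (140 + sqrt(6))**2/4 ≈ 5073.0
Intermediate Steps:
H(E) = -sqrt(-1 + E)/2 (H(E) = -sqrt(E - 1)/2 = -sqrt(-1 + E)/2)
U(X, I) = -sqrt(-1 + X)/2
(-70 + U(7, 4 - 1*(-4)))**2 = (-70 - sqrt(-1 + 7)/2)**2 = (-70 - sqrt(6)/2)**2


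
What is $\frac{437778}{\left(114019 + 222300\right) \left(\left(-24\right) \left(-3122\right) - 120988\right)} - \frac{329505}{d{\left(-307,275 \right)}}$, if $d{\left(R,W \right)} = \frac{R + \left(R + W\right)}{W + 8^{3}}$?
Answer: $\frac{669515795772918193}{875233202410} \approx 7.6496 \cdot 10^{5}$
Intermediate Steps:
$d{\left(R,W \right)} = \frac{W + 2 R}{512 + W}$ ($d{\left(R,W \right)} = \frac{W + 2 R}{W + 512} = \frac{W + 2 R}{512 + W}$)
$\frac{437778}{\left(114019 + 222300\right) \left(\left(-24\right) \left(-3122\right) - 120988\right)} - \frac{329505}{d{\left(-307,275 \right)}} = \frac{437778}{\left(114019 + 222300\right) \left(\left(-24\right) \left(-3122\right) - 120988\right)} - \frac{329505}{\frac{1}{512 + 275} \left(275 + 2 \left(-307\right)\right)} = \frac{437778}{336319 \left(74928 - 120988\right)} - \frac{329505}{\frac{1}{787} \left(275 - 614\right)} = \frac{437778}{336319 \left(-46060\right)} - \frac{329505}{\frac{1}{787} \left(-339\right)} = \frac{437778}{-15490853140} - \frac{329505}{- \frac{339}{787}} = 437778 \left(- \frac{1}{15490853140}\right) - - \frac{86440145}{113} = - \frac{218889}{7745426570} + \frac{86440145}{113} = \frac{669515795772918193}{875233202410}$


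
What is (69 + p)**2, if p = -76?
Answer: 49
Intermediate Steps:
(69 + p)**2 = (69 - 76)**2 = (-7)**2 = 49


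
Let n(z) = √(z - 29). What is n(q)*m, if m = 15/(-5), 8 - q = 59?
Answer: -12*I*√5 ≈ -26.833*I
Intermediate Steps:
q = -51 (q = 8 - 1*59 = 8 - 59 = -51)
m = -3 (m = 15*(-⅕) = -3)
n(z) = √(-29 + z)
n(q)*m = √(-29 - 51)*(-3) = √(-80)*(-3) = (4*I*√5)*(-3) = -12*I*√5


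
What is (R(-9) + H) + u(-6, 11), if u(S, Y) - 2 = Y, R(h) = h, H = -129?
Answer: -125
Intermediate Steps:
u(S, Y) = 2 + Y
(R(-9) + H) + u(-6, 11) = (-9 - 129) + (2 + 11) = -138 + 13 = -125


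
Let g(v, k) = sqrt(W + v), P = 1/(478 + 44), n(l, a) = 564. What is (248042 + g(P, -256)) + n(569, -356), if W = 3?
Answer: 248606 + sqrt(90886)/174 ≈ 2.4861e+5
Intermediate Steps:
P = 1/522 ≈ 0.0019157
g(v, k) = sqrt(3 + v)
(248042 + g(P, -256)) + n(569, -356) = (248042 + sqrt(3 + 1/522)) + 564 = (248042 + sqrt(1567/522)) + 564 = (248042 + sqrt(90886)/174) + 564 = 248606 + sqrt(90886)/174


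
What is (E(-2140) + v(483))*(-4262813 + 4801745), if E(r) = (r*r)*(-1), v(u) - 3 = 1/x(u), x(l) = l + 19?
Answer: -619490933701938/251 ≈ -2.4681e+12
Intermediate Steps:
x(l) = 19 + l
v(u) = 3 + 1/(19 + u)
E(r) = -r**2 (E(r) = r**2*(-1) = -r**2)
(E(-2140) + v(483))*(-4262813 + 4801745) = (-1*(-2140)**2 + (58 + 3*483)/(19 + 483))*(-4262813 + 4801745) = (-1*4579600 + (58 + 1449)/502)*538932 = (-4579600 + (1/502)*1507)*538932 = (-4579600 + 1507/502)*538932 = -2298957693/502*538932 = -619490933701938/251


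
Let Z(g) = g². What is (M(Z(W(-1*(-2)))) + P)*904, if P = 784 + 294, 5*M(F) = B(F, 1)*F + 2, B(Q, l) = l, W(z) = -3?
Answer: 4882504/5 ≈ 9.7650e+5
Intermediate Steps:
M(F) = ⅖ + F/5 (M(F) = (1*F + 2)/5 = (F + 2)/5 = (2 + F)/5 = ⅖ + F/5)
P = 1078
(M(Z(W(-1*(-2)))) + P)*904 = ((⅖ + (⅕)*(-3)²) + 1078)*904 = ((⅖ + (⅕)*9) + 1078)*904 = ((⅖ + 9/5) + 1078)*904 = (11/5 + 1078)*904 = (5401/5)*904 = 4882504/5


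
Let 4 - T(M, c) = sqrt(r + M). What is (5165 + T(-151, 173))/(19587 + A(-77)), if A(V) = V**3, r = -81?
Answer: -5169/436946 + I*sqrt(58)/218473 ≈ -0.01183 + 3.4859e-5*I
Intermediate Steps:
T(M, c) = 4 - sqrt(-81 + M)
(5165 + T(-151, 173))/(19587 + A(-77)) = (5165 + (4 - sqrt(-81 - 151)))/(19587 + (-77)**3) = (5165 + (4 - sqrt(-232)))/(19587 - 456533) = (5165 + (4 - 2*I*sqrt(58)))/(-436946) = (5165 + (4 - 2*I*sqrt(58)))*(-1/436946) = (5169 - 2*I*sqrt(58))*(-1/436946) = -5169/436946 + I*sqrt(58)/218473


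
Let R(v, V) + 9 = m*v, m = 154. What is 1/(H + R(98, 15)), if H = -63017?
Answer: -1/47934 ≈ -2.0862e-5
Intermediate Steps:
R(v, V) = -9 + 154*v
1/(H + R(98, 15)) = 1/(-63017 + (-9 + 154*98)) = 1/(-63017 + (-9 + 15092)) = 1/(-63017 + 15083) = 1/(-47934) = -1/47934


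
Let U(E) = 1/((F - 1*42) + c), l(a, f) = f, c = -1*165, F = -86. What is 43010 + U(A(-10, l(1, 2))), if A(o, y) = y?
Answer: 12601929/293 ≈ 43010.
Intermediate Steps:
c = -165
U(E) = -1/293 (U(E) = 1/((-86 - 1*42) - 165) = 1/((-86 - 42) - 165) = 1/(-128 - 165) = 1/(-293) = -1/293)
43010 + U(A(-10, l(1, 2))) = 43010 - 1/293 = 12601929/293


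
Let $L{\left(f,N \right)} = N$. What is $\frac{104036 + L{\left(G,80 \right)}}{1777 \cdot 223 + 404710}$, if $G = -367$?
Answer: $\frac{104116}{800981} \approx 0.12999$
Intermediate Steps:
$\frac{104036 + L{\left(G,80 \right)}}{1777 \cdot 223 + 404710} = \frac{104036 + 80}{1777 \cdot 223 + 404710} = \frac{104116}{396271 + 404710} = \frac{104116}{800981}$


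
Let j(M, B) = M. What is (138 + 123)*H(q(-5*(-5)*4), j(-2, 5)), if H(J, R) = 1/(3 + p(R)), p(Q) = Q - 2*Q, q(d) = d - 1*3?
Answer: 261/5 ≈ 52.200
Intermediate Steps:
q(d) = -3 + d (q(d) = d - 3 = -3 + d)
p(Q) = -Q
H(J, R) = 1/(3 - R)
(138 + 123)*H(q(-5*(-5)*4), j(-2, 5)) = (138 + 123)*(-1/(-3 - 2)) = 261*(-1/(-5)) = 261*(-1*(-⅕)) = 261*(⅕) = 261/5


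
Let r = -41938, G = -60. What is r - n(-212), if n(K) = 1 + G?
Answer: -41879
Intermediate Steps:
n(K) = -59 (n(K) = 1 - 60 = -59)
r - n(-212) = -41938 - 1*(-59) = -41938 + 59 = -41879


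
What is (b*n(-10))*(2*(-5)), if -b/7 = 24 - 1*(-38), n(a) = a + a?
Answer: -86800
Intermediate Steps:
n(a) = 2*a
b = -434 (b = -7*(24 - 1*(-38)) = -7*(24 + 38) = -7*62 = -434)
(b*n(-10))*(2*(-5)) = (-868*(-10))*(2*(-5)) = -434*(-20)*(-10) = 8680*(-10) = -86800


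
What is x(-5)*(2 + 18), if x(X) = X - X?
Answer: 0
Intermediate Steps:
x(X) = 0
x(-5)*(2 + 18) = 0*(2 + 18) = 0*20 = 0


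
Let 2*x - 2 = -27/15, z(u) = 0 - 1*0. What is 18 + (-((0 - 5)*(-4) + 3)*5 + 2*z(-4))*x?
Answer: 13/2 ≈ 6.5000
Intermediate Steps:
z(u) = 0 (z(u) = 0 + 0 = 0)
x = ⅒ (x = 1 + (-27/15)/2 = 1 + (-27*1/15)/2 = 1 + (½)*(-9/5) = 1 - 9/10 = ⅒ ≈ 0.10000)
18 + (-((0 - 5)*(-4) + 3)*5 + 2*z(-4))*x = 18 + (-((0 - 5)*(-4) + 3)*5 + 2*0)*(⅒) = 18 + (-(-5*(-4) + 3)*5 + 0)*(⅒) = 18 + (-(20 + 3)*5 + 0)*(⅒) = 18 + (-1*23*5 + 0)*(⅒) = 18 + (-23*5 + 0)*(⅒) = 18 + (-115 + 0)*(⅒) = 18 - 115*⅒ = 18 - 23/2 = 13/2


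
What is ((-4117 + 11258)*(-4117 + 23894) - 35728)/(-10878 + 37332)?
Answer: 47063943/8818 ≈ 5337.3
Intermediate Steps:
((-4117 + 11258)*(-4117 + 23894) - 35728)/(-10878 + 37332) = (7141*19777 - 35728)/26454 = (141227557 - 35728)*(1/26454) = 141191829*(1/26454) = 47063943/8818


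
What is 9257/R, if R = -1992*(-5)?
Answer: 9257/9960 ≈ 0.92942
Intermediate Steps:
R = 9960
9257/R = 9257/9960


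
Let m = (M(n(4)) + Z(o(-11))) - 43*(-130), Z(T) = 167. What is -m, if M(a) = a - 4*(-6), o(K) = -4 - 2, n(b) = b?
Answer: -5785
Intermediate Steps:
o(K) = -6
M(a) = 24 + a (M(a) = a + 24 = 24 + a)
m = 5785 (m = ((24 + 4) + 167) - 43*(-130) = (28 + 167) + 5590 = 195 + 5590 = 5785)
-m = -1*5785 = -5785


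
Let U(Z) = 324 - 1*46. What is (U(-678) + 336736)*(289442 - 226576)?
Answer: 21186722124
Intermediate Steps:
U(Z) = 278 (U(Z) = 324 - 46 = 278)
(U(-678) + 336736)*(289442 - 226576) = (278 + 336736)*(289442 - 226576) = 337014*62866 = 21186722124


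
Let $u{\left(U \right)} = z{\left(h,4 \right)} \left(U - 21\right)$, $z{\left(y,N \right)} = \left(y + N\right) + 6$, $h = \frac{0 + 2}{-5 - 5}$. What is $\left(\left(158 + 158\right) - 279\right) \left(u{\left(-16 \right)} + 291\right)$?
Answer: $- \frac{13246}{5} \approx -2649.2$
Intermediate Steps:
$h = - \frac{1}{5}$ ($h = \frac{2}{-10} = 2 \left(- \frac{1}{10}\right) = - \frac{1}{5} \approx -0.2$)
$z{\left(y,N \right)} = 6 + N + y$ ($z{\left(y,N \right)} = \left(N + y\right) + 6 = 6 + N + y$)
$u{\left(U \right)} = - \frac{1029}{5} + \frac{49 U}{5}$ ($u{\left(U \right)} = \left(6 + 4 - \frac{1}{5}\right) \left(U - 21\right) = \frac{49 \left(-21 + U\right)}{5} = - \frac{1029}{5} + \frac{49 U}{5}$)
$\left(\left(158 + 158\right) - 279\right) \left(u{\left(-16 \right)} + 291\right) = \left(\left(158 + 158\right) - 279\right) \left(\left(- \frac{1029}{5} + \frac{49}{5} \left(-16\right)\right) + 291\right) = \left(316 - 279\right) \left(\left(- \frac{1029}{5} - \frac{784}{5}\right) + 291\right) = 37 \left(- \frac{1813}{5} + 291\right) = 37 \left(- \frac{358}{5}\right) = - \frac{13246}{5}$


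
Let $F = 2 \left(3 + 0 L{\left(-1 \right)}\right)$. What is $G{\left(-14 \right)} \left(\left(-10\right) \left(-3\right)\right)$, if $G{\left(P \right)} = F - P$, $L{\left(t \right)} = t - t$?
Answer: $600$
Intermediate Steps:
$L{\left(t \right)} = 0$
$F = 6$ ($F = 2 \left(3 + 0 \cdot 0\right) = 2 \left(3 + 0\right) = 2 \cdot 3 = 6$)
$G{\left(P \right)} = 6 - P$
$G{\left(-14 \right)} \left(\left(-10\right) \left(-3\right)\right) = \left(6 - -14\right) \left(\left(-10\right) \left(-3\right)\right) = \left(6 + 14\right) 30 = 20 \cdot 30 = 600$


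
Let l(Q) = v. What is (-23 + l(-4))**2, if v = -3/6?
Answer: 2209/4 ≈ 552.25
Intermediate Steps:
v = -1/2 (v = -3*1/6 = -1/2 ≈ -0.50000)
l(Q) = -1/2
(-23 + l(-4))**2 = (-23 - 1/2)**2 = (-47/2)**2 = 2209/4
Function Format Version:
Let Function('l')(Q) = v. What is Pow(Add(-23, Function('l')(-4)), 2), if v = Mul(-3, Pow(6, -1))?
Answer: Rational(2209, 4) ≈ 552.25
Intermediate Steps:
v = Rational(-1, 2) (v = Mul(-3, Rational(1, 6)) = Rational(-1, 2) ≈ -0.50000)
Function('l')(Q) = Rational(-1, 2)
Pow(Add(-23, Function('l')(-4)), 2) = Pow(Add(-23, Rational(-1, 2)), 2) = Pow(Rational(-47, 2), 2) = Rational(2209, 4)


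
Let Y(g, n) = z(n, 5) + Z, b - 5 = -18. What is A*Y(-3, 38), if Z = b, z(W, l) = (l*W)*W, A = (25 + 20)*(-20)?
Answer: -6486300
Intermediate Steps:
A = -900 (A = 45*(-20) = -900)
b = -13 (b = 5 - 18 = -13)
z(W, l) = l*W**2 (z(W, l) = (W*l)*W = l*W**2)
Z = -13
Y(g, n) = -13 + 5*n**2 (Y(g, n) = 5*n**2 - 13 = -13 + 5*n**2)
A*Y(-3, 38) = -900*(-13 + 5*38**2) = -900*(-13 + 5*1444) = -900*(-13 + 7220) = -900*7207 = -6486300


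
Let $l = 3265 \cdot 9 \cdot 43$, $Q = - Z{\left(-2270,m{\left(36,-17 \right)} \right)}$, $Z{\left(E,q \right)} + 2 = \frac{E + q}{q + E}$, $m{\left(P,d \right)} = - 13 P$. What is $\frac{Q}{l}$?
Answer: $\frac{1}{1263555} \approx 7.9142 \cdot 10^{-7}$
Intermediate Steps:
$Z{\left(E,q \right)} = -1$ ($Z{\left(E,q \right)} = -2 + \frac{E + q}{q + E} = -2 + \frac{E + q}{E + q} = -2 + 1 = -1$)
$Q = 1$ ($Q = \left(-1\right) \left(-1\right) = 1$)
$l = 1263555$ ($l = 3265 \cdot 387 = 1263555$)
$\frac{Q}{l} = 1 \cdot \frac{1}{1263555} = \frac{1}{1263555}$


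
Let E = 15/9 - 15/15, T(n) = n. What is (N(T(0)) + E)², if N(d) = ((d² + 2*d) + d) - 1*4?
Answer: 100/9 ≈ 11.111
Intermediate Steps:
N(d) = -4 + d² + 3*d (N(d) = (d² + 3*d) - 4 = -4 + d² + 3*d)
E = ⅔ (E = 15*(⅑) - 15*1/15 = 5/3 - 1 = ⅔ ≈ 0.66667)
(N(T(0)) + E)² = ((-4 + 0² + 3*0) + ⅔)² = ((-4 + 0 + 0) + ⅔)² = (-4 + ⅔)² = (-10/3)² = 100/9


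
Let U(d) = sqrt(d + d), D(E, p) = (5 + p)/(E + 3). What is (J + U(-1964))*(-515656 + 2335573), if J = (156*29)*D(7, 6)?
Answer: 45283174794/5 + 3639834*I*sqrt(982) ≈ 9.0566e+9 + 1.1406e+8*I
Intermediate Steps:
D(E, p) = (5 + p)/(3 + E)
U(d) = sqrt(2)*sqrt(d) (U(d) = sqrt(2*d) = sqrt(2)*sqrt(d))
J = 24882/5 (J = (156*29)*((5 + 6)/(3 + 7)) = 4524*(11/10) = 24882/5 ≈ 4976.4)
(J + U(-1964))*(-515656 + 2335573) = (24882/5 + sqrt(2)*sqrt(-1964))*(-515656 + 2335573) = (24882/5 + sqrt(2)*(2*I*sqrt(491)))*1819917 = (24882/5 + 2*I*sqrt(982))*1819917 = 45283174794/5 + 3639834*I*sqrt(982)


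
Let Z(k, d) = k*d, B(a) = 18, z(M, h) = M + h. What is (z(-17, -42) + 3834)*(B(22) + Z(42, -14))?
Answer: -2151750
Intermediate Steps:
Z(k, d) = d*k
(z(-17, -42) + 3834)*(B(22) + Z(42, -14)) = ((-17 - 42) + 3834)*(18 - 14*42) = (-59 + 3834)*(18 - 588) = 3775*(-570) = -2151750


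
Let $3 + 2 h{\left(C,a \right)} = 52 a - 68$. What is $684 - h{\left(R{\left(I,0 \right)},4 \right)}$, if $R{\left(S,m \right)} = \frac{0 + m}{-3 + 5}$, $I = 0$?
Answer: $\frac{1231}{2} \approx 615.5$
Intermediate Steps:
$R{\left(S,m \right)} = \frac{m}{2}$
$h{\left(C,a \right)} = - \frac{71}{2} + 26 a$ ($h{\left(C,a \right)} = - \frac{3}{2} + \frac{52 a - 68}{2} = - \frac{3}{2} + \frac{-68 + 52 a}{2} = - \frac{3}{2} + \left(-34 + 26 a\right) = - \frac{71}{2} + 26 a$)
$684 - h{\left(R{\left(I,0 \right)},4 \right)} = 684 - \left(- \frac{71}{2} + 26 \cdot 4\right) = 684 - \left(- \frac{71}{2} + 104\right) = 684 - \frac{137}{2} = \frac{1231}{2}$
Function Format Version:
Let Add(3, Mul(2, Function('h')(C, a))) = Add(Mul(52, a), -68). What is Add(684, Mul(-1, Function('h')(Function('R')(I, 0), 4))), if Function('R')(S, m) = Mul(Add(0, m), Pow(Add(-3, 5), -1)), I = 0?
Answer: Rational(1231, 2) ≈ 615.50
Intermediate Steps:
Function('R')(S, m) = Mul(Rational(1, 2), m) (Function('R')(S, m) = Mul(m, Pow(2, -1)) = Mul(m, Rational(1, 2)) = Mul(Rational(1, 2), m))
Function('h')(C, a) = Add(Rational(-71, 2), Mul(26, a)) (Function('h')(C, a) = Add(Rational(-3, 2), Mul(Rational(1, 2), Add(Mul(52, a), -68))) = Add(Rational(-3, 2), Mul(Rational(1, 2), Add(-68, Mul(52, a)))) = Add(Rational(-3, 2), Add(-34, Mul(26, a))) = Add(Rational(-71, 2), Mul(26, a)))
Add(684, Mul(-1, Function('h')(Function('R')(I, 0), 4))) = Add(684, Mul(-1, Add(Rational(-71, 2), Mul(26, 4)))) = Add(684, Mul(-1, Add(Rational(-71, 2), 104))) = Add(684, Mul(-1, Rational(137, 2))) = Add(684, Rational(-137, 2)) = Rational(1231, 2)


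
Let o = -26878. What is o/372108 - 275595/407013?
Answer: -18915133279/25242132234 ≈ -0.74935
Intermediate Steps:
o/372108 - 275595/407013 = -26878/372108 - 275595/407013 = -26878*1/372108 - 275595*1/407013 = -13439/186054 - 91865/135671 = -18915133279/25242132234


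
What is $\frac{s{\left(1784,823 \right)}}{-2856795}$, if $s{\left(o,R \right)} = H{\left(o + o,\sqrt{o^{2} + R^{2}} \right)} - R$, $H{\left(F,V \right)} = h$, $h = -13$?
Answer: $\frac{836}{2856795} \approx 0.00029264$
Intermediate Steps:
$H{\left(F,V \right)} = -13$
$s{\left(o,R \right)} = -13 - R$
$\frac{s{\left(1784,823 \right)}}{-2856795} = \frac{-13 - 823}{-2856795} = \left(-13 - 823\right) \left(- \frac{1}{2856795}\right) = \left(-836\right) \left(- \frac{1}{2856795}\right) = \frac{836}{2856795}$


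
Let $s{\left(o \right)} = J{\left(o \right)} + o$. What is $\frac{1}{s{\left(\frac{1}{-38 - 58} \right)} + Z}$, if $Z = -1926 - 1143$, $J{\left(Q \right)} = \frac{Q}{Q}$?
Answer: $- \frac{96}{294529} \approx -0.00032594$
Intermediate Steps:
$J{\left(Q \right)} = 1$
$Z = -3069$ ($Z = -1926 - 1143 = -3069$)
$s{\left(o \right)} = 1 + o$
$\frac{1}{s{\left(\frac{1}{-38 - 58} \right)} + Z} = \frac{1}{\left(1 + \frac{1}{-38 - 58}\right) - 3069} = \frac{1}{\left(1 + \frac{1}{-96}\right) - 3069} = \frac{1}{\left(1 - \frac{1}{96}\right) - 3069} = \frac{1}{\frac{95}{96} - 3069} = \frac{1}{- \frac{294529}{96}} = - \frac{96}{294529}$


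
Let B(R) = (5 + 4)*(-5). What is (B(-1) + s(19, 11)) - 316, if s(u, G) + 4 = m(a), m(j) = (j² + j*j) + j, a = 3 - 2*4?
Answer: -320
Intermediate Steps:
a = -5 (a = 3 - 8 = -5)
m(j) = j + 2*j² (m(j) = (j² + j²) + j = 2*j² + j = j + 2*j²)
s(u, G) = 41 (s(u, G) = -4 - 5*(1 + 2*(-5)) = -4 - 5*(1 - 10) = -4 - 5*(-9) = -4 + 45 = 41)
B(R) = -45 (B(R) = 9*(-5) = -45)
(B(-1) + s(19, 11)) - 316 = (-45 + 41) - 316 = -4 - 316 = -320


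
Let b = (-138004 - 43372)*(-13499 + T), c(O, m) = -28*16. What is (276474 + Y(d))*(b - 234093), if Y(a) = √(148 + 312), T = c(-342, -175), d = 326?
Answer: 699318029852046 + 5058833958*√115 ≈ 6.9937e+14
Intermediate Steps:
c(O, m) = -448
T = -448
b = 2529651072 (b = (-138004 - 43372)*(-13499 - 448) = -181376*(-13947) = 2529651072)
Y(a) = 2*√115 (Y(a) = √460 = 2*√115)
(276474 + Y(d))*(b - 234093) = (276474 + 2*√115)*(2529651072 - 234093) = (276474 + 2*√115)*2529416979 = 699318029852046 + 5058833958*√115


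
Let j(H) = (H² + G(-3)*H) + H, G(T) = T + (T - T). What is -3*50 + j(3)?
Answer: -147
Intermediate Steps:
G(T) = T (G(T) = T + 0 = T)
j(H) = H² - 2*H (j(H) = (H² - 3*H) + H = H² - 2*H)
-3*50 + j(3) = -3*50 + 3*(-2 + 3) = -150 + 3*1 = -150 + 3 = -147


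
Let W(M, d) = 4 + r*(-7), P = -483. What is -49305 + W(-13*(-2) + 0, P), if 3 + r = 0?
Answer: -49280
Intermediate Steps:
r = -3 (r = -3 + 0 = -3)
W(M, d) = 25 (W(M, d) = 4 - 3*(-7) = 4 + 21 = 25)
-49305 + W(-13*(-2) + 0, P) = -49305 + 25 = -49280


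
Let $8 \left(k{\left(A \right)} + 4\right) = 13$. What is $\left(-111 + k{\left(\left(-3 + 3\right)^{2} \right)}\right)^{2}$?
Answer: $\frac{822649}{64} \approx 12854.0$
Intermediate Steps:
$k{\left(A \right)} = - \frac{19}{8}$ ($k{\left(A \right)} = -4 + \frac{1}{8} \cdot 13 = -4 + \frac{13}{8} = - \frac{19}{8}$)
$\left(-111 + k{\left(\left(-3 + 3\right)^{2} \right)}\right)^{2} = \left(-111 - \frac{19}{8}\right)^{2} = \left(- \frac{907}{8}\right)^{2} = \frac{822649}{64}$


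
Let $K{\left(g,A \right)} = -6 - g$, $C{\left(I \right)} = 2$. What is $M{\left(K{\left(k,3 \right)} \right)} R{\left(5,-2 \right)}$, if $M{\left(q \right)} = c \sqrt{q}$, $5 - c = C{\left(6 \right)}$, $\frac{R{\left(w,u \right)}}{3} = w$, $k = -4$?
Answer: $45 i \sqrt{2} \approx 63.64 i$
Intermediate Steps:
$R{\left(w,u \right)} = 3 w$
$c = 3$ ($c = 5 - 2 = 3$)
$M{\left(q \right)} = 3 \sqrt{q}$
$M{\left(K{\left(k,3 \right)} \right)} R{\left(5,-2 \right)} = 3 \sqrt{-6 - -4} \cdot 3 \cdot 5 = 3 \sqrt{-6 + 4} \cdot 15 = 3 \sqrt{-2} \cdot 15 = 3 i \sqrt{2} \cdot 15 = 45 i \sqrt{2}$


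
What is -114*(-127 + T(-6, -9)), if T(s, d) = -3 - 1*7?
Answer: 15618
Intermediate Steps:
T(s, d) = -10 (T(s, d) = -3 - 7 = -10)
-114*(-127 + T(-6, -9)) = -114*(-127 - 10) = -114*(-137) = 15618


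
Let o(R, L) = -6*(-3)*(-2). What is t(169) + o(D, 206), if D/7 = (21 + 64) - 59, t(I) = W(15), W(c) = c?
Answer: -21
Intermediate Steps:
t(I) = 15
D = 182 (D = 7*((21 + 64) - 59) = 7*(85 - 59) = 7*26 = 182)
o(R, L) = -36 (o(R, L) = 18*(-2) = -36)
t(169) + o(D, 206) = 15 - 36 = -21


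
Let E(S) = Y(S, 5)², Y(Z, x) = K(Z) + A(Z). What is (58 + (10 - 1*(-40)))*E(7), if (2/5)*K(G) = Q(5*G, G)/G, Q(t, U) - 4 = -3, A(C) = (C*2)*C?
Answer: 51195483/49 ≈ 1.0448e+6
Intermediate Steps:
A(C) = 2*C² (A(C) = (2*C)*C = 2*C²)
Q(t, U) = 1 (Q(t, U) = 4 - 3 = 1)
K(G) = 5/(2*G) (K(G) = 5*(1/G)/2 = 5/(2*G))
Y(Z, x) = 2*Z² + 5/(2*Z) (Y(Z, x) = 5/(2*Z) + 2*Z² = 2*Z² + 5/(2*Z))
E(S) = (5 + 4*S³)²/(4*S²) (E(S) = ((5 + 4*S³)/(2*S))² = (5 + 4*S³)²/(4*S²))
(58 + (10 - 1*(-40)))*E(7) = (58 + (10 - 1*(-40)))*((¼)*(5 + 4*7³)²/7²) = (58 + (10 + 40))*((¼)*(1/49)*(5 + 4*343)²) = (58 + 50)*((¼)*(1/49)*(5 + 1372)²) = 108*((¼)*(1/49)*1377²) = 108*((¼)*(1/49)*1896129) = 108*(1896129/196) = 51195483/49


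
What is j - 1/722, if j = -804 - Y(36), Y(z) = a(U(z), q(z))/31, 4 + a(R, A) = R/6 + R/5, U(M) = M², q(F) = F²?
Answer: -2957317/3610 ≈ -819.20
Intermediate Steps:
a(R, A) = -4 + 11*R/30 (a(R, A) = -4 + (R/6 + R/5) = -4 + 11*R/30)
Y(z) = -4/31 + 11*z²/930 (Y(z) = (-4 + 11*z²/30)/31 = (-4 + 11*z²/30)*(1/31) = -4/31 + 11*z²/930)
j = -4096/5 (j = -804 - (-4/31 + (11/930)*36²) = -804 - (-4/31 + (11/930)*1296) = -804 - (-4/31 + 2376/155) = -804 - 1*76/5 = -804 - 76/5 = -4096/5 ≈ -819.20)
j - 1/722 = -4096/5 - 1/722 = -2957317/3610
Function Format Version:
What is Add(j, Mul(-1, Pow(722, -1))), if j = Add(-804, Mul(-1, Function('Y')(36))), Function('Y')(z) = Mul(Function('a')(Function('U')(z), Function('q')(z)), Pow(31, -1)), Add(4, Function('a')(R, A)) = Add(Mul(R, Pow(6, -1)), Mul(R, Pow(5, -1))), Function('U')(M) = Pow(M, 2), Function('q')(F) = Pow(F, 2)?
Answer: Rational(-2957317, 3610) ≈ -819.20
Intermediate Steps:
Function('a')(R, A) = Add(-4, Mul(Rational(11, 30), R)) (Function('a')(R, A) = Add(-4, Add(Mul(R, Pow(6, -1)), Mul(R, Pow(5, -1)))) = Add(-4, Add(Mul(R, Rational(1, 6)), Mul(R, Rational(1, 5)))) = Add(-4, Add(Mul(Rational(1, 6), R), Mul(Rational(1, 5), R))) = Add(-4, Mul(Rational(11, 30), R)))
Function('Y')(z) = Add(Rational(-4, 31), Mul(Rational(11, 930), Pow(z, 2))) (Function('Y')(z) = Mul(Add(-4, Mul(Rational(11, 30), Pow(z, 2))), Pow(31, -1)) = Mul(Add(-4, Mul(Rational(11, 30), Pow(z, 2))), Rational(1, 31)) = Add(Rational(-4, 31), Mul(Rational(11, 930), Pow(z, 2))))
j = Rational(-4096, 5) (j = Add(-804, Mul(-1, Add(Rational(-4, 31), Mul(Rational(11, 930), Pow(36, 2))))) = Add(-804, Mul(-1, Add(Rational(-4, 31), Mul(Rational(11, 930), 1296)))) = Add(-804, Mul(-1, Add(Rational(-4, 31), Rational(2376, 155)))) = Add(-804, Mul(-1, Rational(76, 5))) = Add(-804, Rational(-76, 5)) = Rational(-4096, 5) ≈ -819.20)
Add(j, Mul(-1, Pow(722, -1))) = Add(Rational(-4096, 5), Mul(-1, Pow(722, -1))) = Add(Rational(-4096, 5), Mul(-1, Rational(1, 722))) = Add(Rational(-4096, 5), Rational(-1, 722)) = Rational(-2957317, 3610)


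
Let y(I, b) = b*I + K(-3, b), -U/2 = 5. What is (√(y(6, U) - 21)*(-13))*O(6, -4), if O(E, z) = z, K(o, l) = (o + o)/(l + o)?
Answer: 4*I*√13611 ≈ 466.66*I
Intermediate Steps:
K(o, l) = 2*o/(l + o) (K(o, l) = (2*o)/(l + o) = 2*o/(l + o))
U = -10 (U = -2*5 = -10)
y(I, b) = -6/(-3 + b) + I*b (y(I, b) = b*I + 2*(-3)/(b - 3) = I*b + 2*(-3)/(-3 + b) = I*b - 6/(-3 + b) = -6/(-3 + b) + I*b)
(√(y(6, U) - 21)*(-13))*O(6, -4) = (√((-6 + 6*(-10)*(-3 - 10))/(-3 - 10) - 21)*(-13))*(-4) = (√((-6 + 6*(-10)*(-13))/(-13) - 21)*(-13))*(-4) = (√(-(-6 + 780)/13 - 21)*(-13))*(-4) = (√(-1/13*774 - 21)*(-13))*(-4) = (√(-774/13 - 21)*(-13))*(-4) = (√(-1047/13)*(-13))*(-4) = ((I*√13611/13)*(-13))*(-4) = -I*√13611*(-4) = 4*I*√13611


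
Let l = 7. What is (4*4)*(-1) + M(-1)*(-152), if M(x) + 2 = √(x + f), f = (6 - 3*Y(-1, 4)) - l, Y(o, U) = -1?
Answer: 136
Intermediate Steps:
f = 2 (f = (6 - 3*(-1)) - 1*7 = (6 + 3) - 7 = 9 - 7 = 2)
M(x) = -2 + √(2 + x) (M(x) = -2 + √(x + 2) = -2 + √(2 + x))
(4*4)*(-1) + M(-1)*(-152) = (4*4)*(-1) + (-2 + √(2 - 1))*(-152) = 16*(-1) + (-2 + √1)*(-152) = -16 + (-2 + 1)*(-152) = -16 - 1*(-152) = -16 + 152 = 136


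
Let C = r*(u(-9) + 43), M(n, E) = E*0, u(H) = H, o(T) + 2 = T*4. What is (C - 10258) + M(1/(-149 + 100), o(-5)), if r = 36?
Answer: -9034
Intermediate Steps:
o(T) = -2 + 4*T (o(T) = -2 + T*4 = -2 + 4*T)
M(n, E) = 0
C = 1224 (C = 36*(-9 + 43) = 36*34 = 1224)
(C - 10258) + M(1/(-149 + 100), o(-5)) = (1224 - 10258) + 0 = -9034 + 0 = -9034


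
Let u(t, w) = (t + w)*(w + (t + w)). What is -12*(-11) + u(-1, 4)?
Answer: 153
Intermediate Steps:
u(t, w) = (t + w)*(t + 2*w)
-12*(-11) + u(-1, 4) = -12*(-11) + ((-1)² + 2*4² + 3*(-1)*4) = 132 + (1 + 2*16 - 12) = 132 + (1 + 32 - 12) = 132 + 21 = 153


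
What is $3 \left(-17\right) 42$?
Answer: $-2142$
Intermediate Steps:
$3 \left(-17\right) 42 = \left(-51\right) 42 = -2142$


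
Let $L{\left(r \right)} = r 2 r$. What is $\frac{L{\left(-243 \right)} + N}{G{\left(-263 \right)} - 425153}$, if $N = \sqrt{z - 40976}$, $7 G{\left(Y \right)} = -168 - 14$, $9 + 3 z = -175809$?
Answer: $- \frac{118098}{425179} - \frac{i \sqrt{99582}}{425179} \approx -0.27776 - 0.0007422 i$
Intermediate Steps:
$L{\left(r \right)} = 2 r^{2}$ ($L{\left(r \right)} = 2 r r = 2 r^{2}$)
$z = -58606$ ($z = -3 + \frac{1}{3} \left(-175809\right) = -3 - 58603 = -58606$)
$G{\left(Y \right)} = -26$ ($G{\left(Y \right)} = \frac{-168 - 14}{7} = \frac{1}{7} \left(-182\right) = -26$)
$N = i \sqrt{99582}$ ($N = \sqrt{-58606 - 40976} = \sqrt{-99582} = i \sqrt{99582} \approx 315.57 i$)
$\frac{L{\left(-243 \right)} + N}{G{\left(-263 \right)} - 425153} = \frac{2 \left(-243\right)^{2} + i \sqrt{99582}}{-26 - 425153} = \frac{2 \cdot 59049 + i \sqrt{99582}}{-425179} = \left(118098 + i \sqrt{99582}\right) \left(- \frac{1}{425179}\right) = - \frac{118098}{425179} - \frac{i \sqrt{99582}}{425179}$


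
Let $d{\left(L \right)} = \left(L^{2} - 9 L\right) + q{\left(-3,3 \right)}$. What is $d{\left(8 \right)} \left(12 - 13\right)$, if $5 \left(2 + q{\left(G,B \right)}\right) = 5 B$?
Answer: $7$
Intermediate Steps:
$q{\left(G,B \right)} = -2 + B$ ($q{\left(G,B \right)} = -2 + \frac{5 B}{5} = -2 + B$)
$d{\left(L \right)} = 1 + L^{2} - 9 L$ ($d{\left(L \right)} = \left(L^{2} - 9 L\right) + \left(-2 + 3\right) = \left(L^{2} - 9 L\right) + 1 = 1 + L^{2} - 9 L$)
$d{\left(8 \right)} \left(12 - 13\right) = \left(1 + 8^{2} - 72\right) \left(12 - 13\right) = \left(1 + 64 - 72\right) \left(-1\right) = \left(-7\right) \left(-1\right) = 7$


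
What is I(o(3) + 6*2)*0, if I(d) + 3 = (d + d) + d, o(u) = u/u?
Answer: 0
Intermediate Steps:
o(u) = 1
I(d) = -3 + 3*d (I(d) = -3 + ((d + d) + d) = -3 + (2*d + d) = -3 + 3*d)
I(o(3) + 6*2)*0 = (-3 + 3*(1 + 6*2))*0 = (-3 + 3*(1 + 12))*0 = (-3 + 3*13)*0 = (-3 + 39)*0 = 36*0 = 0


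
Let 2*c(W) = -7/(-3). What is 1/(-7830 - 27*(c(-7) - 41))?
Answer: -2/13509 ≈ -0.00014805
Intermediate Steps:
c(W) = 7/6 (c(W) = (-7/(-3))/2 = (-7*(-1/3))/2 = (1/2)*(7/3) = 7/6)
1/(-7830 - 27*(c(-7) - 41)) = 1/(-7830 - 27*(7/6 - 41)) = 1/(-7830 - 27*(-239/6)) = 1/(-7830 + 2151/2) = 1/(-13509/2) = -2/13509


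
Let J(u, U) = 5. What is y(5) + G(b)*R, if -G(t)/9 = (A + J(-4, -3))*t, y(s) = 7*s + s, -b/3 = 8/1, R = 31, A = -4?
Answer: 6736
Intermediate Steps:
b = -24 (b = -24/1 = -24 ≈ -24.000)
y(s) = 8*s
G(t) = -9*t (G(t) = -9*(-4 + 5)*t = -9*t)
y(5) + G(b)*R = 8*5 - 9*(-24)*31 = 40 + 216*31 = 40 + 6696 = 6736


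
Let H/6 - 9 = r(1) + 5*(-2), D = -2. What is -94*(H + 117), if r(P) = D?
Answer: -9306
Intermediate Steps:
r(P) = -2
H = -18 (H = 54 + 6*(-2 + 5*(-2)) = 54 + 6*(-2 - 10) = 54 + 6*(-12) = 54 - 72 = -18)
-94*(H + 117) = -94*(-18 + 117) = -94*99 = -9306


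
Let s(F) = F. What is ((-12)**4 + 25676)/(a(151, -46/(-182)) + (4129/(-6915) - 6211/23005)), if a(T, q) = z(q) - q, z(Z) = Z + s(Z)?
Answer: -134374262475180/1778682077 ≈ -75547.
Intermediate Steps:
z(Z) = 2*Z (z(Z) = Z + Z = 2*Z)
a(T, q) = q (a(T, q) = 2*q - q = q)
((-12)**4 + 25676)/(a(151, -46/(-182)) + (4129/(-6915) - 6211/23005)) = ((-12)**4 + 25676)/(-46/(-182) + (4129/(-6915) - 6211/23005)) = (20736 + 25676)/(-46*(-1/182) + (4129*(-1/6915) - 6211*1/23005)) = 46412/(23/91 + (-4129/6915 - 6211/23005)) = 46412/(23/91 - 27587342/31815915) = 46412/(-1778682077/2895248265) = 46412*(-2895248265/1778682077) = -134374262475180/1778682077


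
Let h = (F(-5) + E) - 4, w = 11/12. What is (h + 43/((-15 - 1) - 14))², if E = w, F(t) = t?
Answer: 326041/3600 ≈ 90.567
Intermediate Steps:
w = 11/12 (w = 11*(1/12) = 11/12 ≈ 0.91667)
E = 11/12 ≈ 0.91667
h = -97/12 (h = (-5 + 11/12) - 4 = -49/12 - 4 = -97/12 ≈ -8.0833)
(h + 43/((-15 - 1) - 14))² = (-97/12 + 43/((-15 - 1) - 14))² = (-97/12 + 43/(-16 - 14))² = (-97/12 + 43/(-30))² = (-97/12 + 43*(-1/30))² = (-97/12 - 43/30)² = (-571/60)² = 326041/3600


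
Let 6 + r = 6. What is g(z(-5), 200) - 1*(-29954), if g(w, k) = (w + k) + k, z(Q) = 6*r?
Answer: 30354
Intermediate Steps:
r = 0 (r = -6 + 6 = 0)
z(Q) = 0 (z(Q) = 6*0 = 0)
g(w, k) = w + 2*k (g(w, k) = (k + w) + k = w + 2*k)
g(z(-5), 200) - 1*(-29954) = (0 + 2*200) - 1*(-29954) = (0 + 400) + 29954 = 400 + 29954 = 30354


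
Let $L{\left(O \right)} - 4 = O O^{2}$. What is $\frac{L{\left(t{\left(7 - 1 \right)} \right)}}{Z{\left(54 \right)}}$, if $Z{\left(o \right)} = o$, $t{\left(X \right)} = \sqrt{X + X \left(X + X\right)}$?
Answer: $\frac{2}{27} + \frac{13 \sqrt{78}}{9} \approx 12.831$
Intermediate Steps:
$t{\left(X \right)} = \sqrt{X + 2 X^{2}}$ ($t{\left(X \right)} = \sqrt{X + X 2 X} = \sqrt{X + 2 X^{2}}$)
$L{\left(O \right)} = 4 + O^{3}$ ($L{\left(O \right)} = 4 + O O^{2} = 4 + O^{3}$)
$\frac{L{\left(t{\left(7 - 1 \right)} \right)}}{Z{\left(54 \right)}} = \frac{4 + \left(\sqrt{\left(7 - 1\right) \left(1 + 2 \left(7 - 1\right)\right)}\right)^{3}}{54} = \left(4 + \left(\sqrt{6 \left(1 + 2 \cdot 6\right)}\right)^{3}\right) \frac{1}{54} = \left(4 + \left(\sqrt{6 \left(1 + 12\right)}\right)^{3}\right) \frac{1}{54} = \left(4 + \left(\sqrt{6 \cdot 13}\right)^{3}\right) \frac{1}{54} = \left(4 + \left(\sqrt{78}\right)^{3}\right) \frac{1}{54} = \left(4 + 78 \sqrt{78}\right) \frac{1}{54} = \frac{2}{27} + \frac{13 \sqrt{78}}{9}$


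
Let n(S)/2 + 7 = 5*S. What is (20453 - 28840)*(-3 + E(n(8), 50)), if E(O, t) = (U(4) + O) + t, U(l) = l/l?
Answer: -956118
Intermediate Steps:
U(l) = 1
n(S) = -14 + 10*S (n(S) = -14 + 2*(5*S) = -14 + 10*S)
E(O, t) = 1 + O + t (E(O, t) = (1 + O) + t = 1 + O + t)
(20453 - 28840)*(-3 + E(n(8), 50)) = (20453 - 28840)*(-3 + (1 + (-14 + 10*8) + 50)) = -8387*(-3 + (1 + (-14 + 80) + 50)) = -8387*(-3 + (1 + 66 + 50)) = -8387*(-3 + 117) = -8387*114 = -956118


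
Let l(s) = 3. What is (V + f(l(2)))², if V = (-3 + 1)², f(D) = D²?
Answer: 169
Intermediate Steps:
V = 4 (V = (-2)² = 4)
(V + f(l(2)))² = (4 + 3²)² = (4 + 9)² = 13² = 169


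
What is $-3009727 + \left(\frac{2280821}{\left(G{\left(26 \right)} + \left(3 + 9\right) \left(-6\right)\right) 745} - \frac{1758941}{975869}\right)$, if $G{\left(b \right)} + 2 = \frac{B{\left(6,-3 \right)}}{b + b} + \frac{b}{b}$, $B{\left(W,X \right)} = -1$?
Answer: $- \frac{8308484354782429908}{2760504071785} \approx -3.0098 \cdot 10^{6}$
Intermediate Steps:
$G{\left(b \right)} = -1 - \frac{1}{2 b}$ ($G{\left(b \right)} = -2 - \left(\frac{1}{b + b} - \frac{b}{b}\right) = -2 + \left(- \frac{1}{2 b} + 1\right) = -2 + \left(1 - \frac{1}{2 b}\right) = -1 - \frac{1}{2 b}$)
$-3009727 + \left(\frac{2280821}{\left(G{\left(26 \right)} + \left(3 + 9\right) \left(-6\right)\right) 745} - \frac{1758941}{975869}\right) = -3009727 + \left(\frac{2280821}{\left(\frac{- \frac{1}{2} - 26}{26} + \left(3 + 9\right) \left(-6\right)\right) 745} - \frac{1758941}{975869}\right) = -3009727 + \left(\frac{2280821}{\left(\frac{- \frac{1}{2} - 26}{26} + 12 \left(-6\right)\right) 745} - \frac{1758941}{975869}\right) = -3009727 + \left(\frac{2280821}{\left(\frac{1}{26} \left(- \frac{53}{2}\right) - 72\right) 745} - \frac{1758941}{975869}\right) = -3009727 + \left(\frac{2280821}{\left(- \frac{53}{52} - 72\right) 745} - \frac{1758941}{975869}\right) = -3009727 + \left(\frac{2280821}{\left(- \frac{3797}{52}\right) 745} - \frac{1758941}{975869}\right) = -3009727 + \left(\frac{2280821}{- \frac{2828765}{52}} - \frac{1758941}{975869}\right) = -3009727 + \left(2280821 \left(- \frac{52}{2828765}\right) - \frac{1758941}{975869}\right) = -3009727 - \frac{120716321177213}{2760504071785} = - \frac{8308484354782429908}{2760504071785}$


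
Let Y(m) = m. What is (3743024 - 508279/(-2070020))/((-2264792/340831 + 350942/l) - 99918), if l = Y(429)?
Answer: -1132905180608735274741/29996700868595960960 ≈ -37.768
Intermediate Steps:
l = 429
(3743024 - 508279/(-2070020))/((-2264792/340831 + 350942/l) - 99918) = (3743024 - 508279/(-2070020))/((-2264792/340831 + 350942/429) - 99918) = (3743024 - 508279*(-1/2070020))/((-2264792*1/340831 + 350942*(1/429)) - 99918) = (3743024 + 508279/2070020)/((-2264792/340831 + 350942/429) - 99918) = 7748135048759/(2070020*(118640317034/146216499 - 99918)) = 7748135048759/(2070020*(-14491019830048/146216499)) = (7748135048759/2070020)*(-146216499/14491019830048) = -1132905180608735274741/29996700868595960960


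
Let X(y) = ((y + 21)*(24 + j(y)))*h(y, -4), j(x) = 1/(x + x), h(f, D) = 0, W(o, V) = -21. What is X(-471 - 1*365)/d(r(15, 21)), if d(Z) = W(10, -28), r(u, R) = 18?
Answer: 0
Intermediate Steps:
j(x) = 1/(2*x)
d(Z) = -21
X(y) = 0 (X(y) = ((y + 21)*(24 + 1/(2*y)))*0 = ((21 + y)*(24 + 1/(2*y)))*0 = 0)
X(-471 - 1*365)/d(r(15, 21)) = 0/(-21) = 0*(-1/21) = 0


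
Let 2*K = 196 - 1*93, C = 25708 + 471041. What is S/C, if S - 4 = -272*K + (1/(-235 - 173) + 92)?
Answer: -5676097/202673592 ≈ -0.028006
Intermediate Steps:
C = 496749
K = 103/2 (K = (196 - 1*93)/2 = (196 - 93)/2 = (½)*103 = 103/2 ≈ 51.500)
S = -5676097/408 (S = 4 + (-272*103/2 + (1/(-235 - 173) + 92)) = 4 + (-14008 + (1/(-408) + 92)) = 4 + (-14008 + (-1/408 + 92)) = 4 + (-14008 + 37535/408) = 4 - 5677729/408 = -5676097/408 ≈ -13912.)
S/C = -5676097/408/496749 = -5676097/408*1/496749 = -5676097/202673592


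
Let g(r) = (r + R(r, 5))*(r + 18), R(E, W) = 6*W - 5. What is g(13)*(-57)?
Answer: -67146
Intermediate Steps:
R(E, W) = -5 + 6*W
g(r) = (18 + r)*(25 + r) (g(r) = (r + (-5 + 6*5))*(r + 18) = (r + (-5 + 30))*(18 + r) = (r + 25)*(18 + r) = (25 + r)*(18 + r) = (18 + r)*(25 + r))
g(13)*(-57) = (450 + 13² + 43*13)*(-57) = (450 + 169 + 559)*(-57) = 1178*(-57) = -67146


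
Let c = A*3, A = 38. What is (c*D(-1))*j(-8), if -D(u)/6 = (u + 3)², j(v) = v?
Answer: 21888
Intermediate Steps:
D(u) = -6*(3 + u)² (D(u) = -6*(u + 3)² = -6*(3 + u)²)
c = 114 (c = 38*3 = 114)
(c*D(-1))*j(-8) = (114*(-6*(3 - 1)²))*(-8) = (114*(-6*2²))*(-8) = (114*(-6*4))*(-8) = (114*(-24))*(-8) = -2736*(-8) = 21888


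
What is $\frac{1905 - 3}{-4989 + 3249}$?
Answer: $- \frac{317}{290} \approx -1.0931$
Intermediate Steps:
$\frac{1905 - 3}{-4989 + 3249} = \frac{1902}{-1740} = 1902 \left(- \frac{1}{1740}\right) = - \frac{317}{290}$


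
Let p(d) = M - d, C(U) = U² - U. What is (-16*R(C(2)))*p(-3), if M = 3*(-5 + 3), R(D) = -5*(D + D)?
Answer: -960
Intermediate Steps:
R(D) = -10*D
M = -6 (M = 3*(-2) = -6)
p(d) = -6 - d
(-16*R(C(2)))*p(-3) = (-(-160)*2*(-1 + 2))*(-6 - 1*(-3)) = (-(-160)*2*1)*(-6 + 3) = -(-160)*2*(-3) = -16*(-20)*(-3) = 320*(-3) = -960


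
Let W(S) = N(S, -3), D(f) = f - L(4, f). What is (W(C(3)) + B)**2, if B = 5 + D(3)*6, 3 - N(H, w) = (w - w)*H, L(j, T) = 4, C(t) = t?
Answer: 4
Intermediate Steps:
D(f) = -4 + f (D(f) = f - 1*4 = f - 4 = -4 + f)
N(H, w) = 3 (N(H, w) = 3 - (w - w)*H = 3 - 0*H = 3 - 1*0 = 3 + 0 = 3)
W(S) = 3
B = -1 (B = 5 + (-4 + 3)*6 = 5 - 1*6 = 5 - 6 = -1)
(W(C(3)) + B)**2 = (3 - 1)**2 = 2**2 = 4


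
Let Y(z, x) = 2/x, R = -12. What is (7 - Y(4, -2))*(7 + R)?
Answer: -40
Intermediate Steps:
(7 - Y(4, -2))*(7 + R) = (7 - 2/(-2))*(7 - 12) = (7 - 2*(-1)/2)*(-5) = (7 - 1*(-1))*(-5) = (7 + 1)*(-5) = 8*(-5) = -40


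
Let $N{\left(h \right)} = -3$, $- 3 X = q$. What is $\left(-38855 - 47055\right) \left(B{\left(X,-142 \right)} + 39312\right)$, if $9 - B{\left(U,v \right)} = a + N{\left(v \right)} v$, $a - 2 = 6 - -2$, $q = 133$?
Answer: $-3340610350$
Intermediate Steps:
$a = 10$ ($a = 2 + \left(6 - -2\right) = 2 + \left(6 + 2\right) = 2 + 8 = 10$)
$X = - \frac{133}{3}$ ($X = \left(- \frac{1}{3}\right) 133 = - \frac{133}{3} \approx -44.333$)
$B{\left(U,v \right)} = -1 + 3 v$ ($B{\left(U,v \right)} = 9 - \left(10 - 3 v\right) = 9 + \left(-10 + 3 v\right) = -1 + 3 v$)
$\left(-38855 - 47055\right) \left(B{\left(X,-142 \right)} + 39312\right) = \left(-38855 - 47055\right) \left(\left(-1 + 3 \left(-142\right)\right) + 39312\right) = - 85910 \left(\left(-1 - 426\right) + 39312\right) = - 85910 \left(-427 + 39312\right) = \left(-85910\right) 38885 = -3340610350$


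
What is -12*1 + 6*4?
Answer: 12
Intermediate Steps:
-12*1 + 6*4 = -12 + 24 = 12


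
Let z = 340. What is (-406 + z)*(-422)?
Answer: 27852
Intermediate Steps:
(-406 + z)*(-422) = (-406 + 340)*(-422) = -66*(-422) = 27852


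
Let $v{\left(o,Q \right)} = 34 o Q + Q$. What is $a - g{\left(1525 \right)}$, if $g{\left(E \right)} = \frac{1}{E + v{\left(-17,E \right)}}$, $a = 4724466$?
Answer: $\frac{4149970934401}{878400} \approx 4.7245 \cdot 10^{6}$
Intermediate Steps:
$v{\left(o,Q \right)} = Q + 34 Q o$ ($v{\left(o,Q \right)} = 34 Q o + Q = Q + 34 Q o$)
$g{\left(E \right)} = - \frac{1}{576 E}$ ($g{\left(E \right)} = \frac{1}{E + E \left(1 + 34 \left(-17\right)\right)} = \frac{1}{E + E \left(1 - 578\right)} = \frac{1}{E + E \left(-577\right)} = \frac{1}{E - 577 E} = \frac{1}{\left(-576\right) E} = - \frac{1}{576 E}$)
$a - g{\left(1525 \right)} = 4724466 - - \frac{1}{576 \cdot 1525} = 4724466 - \left(- \frac{1}{576}\right) \frac{1}{1525} = 4724466 - - \frac{1}{878400} = 4724466 + \frac{1}{878400} = \frac{4149970934401}{878400}$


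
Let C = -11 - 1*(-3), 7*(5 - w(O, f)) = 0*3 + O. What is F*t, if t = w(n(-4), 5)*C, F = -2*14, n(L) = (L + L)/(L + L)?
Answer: 1088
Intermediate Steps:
n(L) = 1 (n(L) = (2*L)/((2*L)) = (2*L)*(1/(2*L)) = 1)
F = -28
w(O, f) = 5 - O/7 (w(O, f) = 5 - (0*3 + O)/7 = 5 - (0 + O)/7 = 5 - O/7)
C = -8 (C = -11 + 3 = -8)
t = -272/7 (t = (5 - ⅐*1)*(-8) = (5 - ⅐)*(-8) = (34/7)*(-8) = -272/7 ≈ -38.857)
F*t = -28*(-272/7) = 1088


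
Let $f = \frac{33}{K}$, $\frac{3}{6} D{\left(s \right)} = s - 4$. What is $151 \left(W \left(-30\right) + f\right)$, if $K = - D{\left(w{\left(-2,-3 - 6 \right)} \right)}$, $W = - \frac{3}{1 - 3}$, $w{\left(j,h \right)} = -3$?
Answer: $- \frac{90147}{14} \approx -6439.1$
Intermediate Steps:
$W = \frac{3}{2}$ ($W = - \frac{3}{1 - 3} = - \frac{3}{-2} = \left(-3\right) \left(- \frac{1}{2}\right) = \frac{3}{2} \approx 1.5$)
$D{\left(s \right)} = -8 + 2 s$ ($D{\left(s \right)} = 2 \left(s - 4\right) = 2 \left(-4 + s\right) = -8 + 2 s$)
$K = 14$ ($K = - (-8 + 2 \left(-3\right)) = - (-8 - 6) = \left(-1\right) \left(-14\right) = 14$)
$f = \frac{33}{14} \approx 2.3571$
$151 \left(W \left(-30\right) + f\right) = 151 \left(\frac{3}{2} \left(-30\right) + \frac{33}{14}\right) = 151 \left(-45 + \frac{33}{14}\right) = 151 \left(- \frac{597}{14}\right) = - \frac{90147}{14}$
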